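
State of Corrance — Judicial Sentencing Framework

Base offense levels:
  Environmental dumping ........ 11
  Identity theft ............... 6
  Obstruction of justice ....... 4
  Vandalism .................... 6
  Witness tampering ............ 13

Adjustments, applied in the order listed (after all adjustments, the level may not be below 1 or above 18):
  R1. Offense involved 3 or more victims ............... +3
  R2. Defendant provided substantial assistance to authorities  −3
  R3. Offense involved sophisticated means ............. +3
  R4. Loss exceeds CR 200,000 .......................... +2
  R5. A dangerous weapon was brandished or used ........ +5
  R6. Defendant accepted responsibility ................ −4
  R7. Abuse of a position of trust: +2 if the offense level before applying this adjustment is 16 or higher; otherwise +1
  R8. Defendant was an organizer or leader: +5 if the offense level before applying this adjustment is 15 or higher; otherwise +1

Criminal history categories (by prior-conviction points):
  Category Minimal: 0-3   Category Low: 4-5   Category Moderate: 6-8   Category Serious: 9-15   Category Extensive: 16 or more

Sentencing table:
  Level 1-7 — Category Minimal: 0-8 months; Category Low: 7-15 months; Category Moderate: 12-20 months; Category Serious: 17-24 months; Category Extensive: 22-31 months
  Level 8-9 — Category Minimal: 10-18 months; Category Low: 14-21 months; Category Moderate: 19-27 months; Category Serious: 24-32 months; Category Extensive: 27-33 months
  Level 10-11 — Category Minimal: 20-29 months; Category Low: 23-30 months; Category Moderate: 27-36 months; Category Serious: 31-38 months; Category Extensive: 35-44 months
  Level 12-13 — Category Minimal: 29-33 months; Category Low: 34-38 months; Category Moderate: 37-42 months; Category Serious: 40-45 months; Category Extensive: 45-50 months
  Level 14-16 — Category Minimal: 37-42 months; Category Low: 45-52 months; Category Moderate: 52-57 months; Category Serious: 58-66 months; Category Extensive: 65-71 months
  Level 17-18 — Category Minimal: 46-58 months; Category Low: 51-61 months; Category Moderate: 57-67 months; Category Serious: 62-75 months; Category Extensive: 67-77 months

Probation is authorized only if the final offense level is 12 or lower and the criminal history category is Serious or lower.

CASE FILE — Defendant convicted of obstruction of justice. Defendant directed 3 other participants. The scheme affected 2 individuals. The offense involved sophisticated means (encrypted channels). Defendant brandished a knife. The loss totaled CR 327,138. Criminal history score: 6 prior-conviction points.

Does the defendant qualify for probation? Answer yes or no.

Base offense level for obstruction of justice: 4.
R1 does not apply.
R2 does not apply.
R3 applies: 4 + 3 = 7.
R4 applies: 7 + 2 = 9.
R5 applies: 9 + 5 = 14.
R6 does not apply.
R8 applies (level before this adjustment is 14 < 15, so +1): 14 + 1 = 15.
Final offense level: 15.
Criminal history: 6 prior points → Category Moderate (6-8).
Level 15 falls in the 14-16 band.
Grid: Level 14-16 × Category Moderate = 52-57 months.
Probation check: level 15 > 12 and category Moderate ≤ Serious → not eligible.

No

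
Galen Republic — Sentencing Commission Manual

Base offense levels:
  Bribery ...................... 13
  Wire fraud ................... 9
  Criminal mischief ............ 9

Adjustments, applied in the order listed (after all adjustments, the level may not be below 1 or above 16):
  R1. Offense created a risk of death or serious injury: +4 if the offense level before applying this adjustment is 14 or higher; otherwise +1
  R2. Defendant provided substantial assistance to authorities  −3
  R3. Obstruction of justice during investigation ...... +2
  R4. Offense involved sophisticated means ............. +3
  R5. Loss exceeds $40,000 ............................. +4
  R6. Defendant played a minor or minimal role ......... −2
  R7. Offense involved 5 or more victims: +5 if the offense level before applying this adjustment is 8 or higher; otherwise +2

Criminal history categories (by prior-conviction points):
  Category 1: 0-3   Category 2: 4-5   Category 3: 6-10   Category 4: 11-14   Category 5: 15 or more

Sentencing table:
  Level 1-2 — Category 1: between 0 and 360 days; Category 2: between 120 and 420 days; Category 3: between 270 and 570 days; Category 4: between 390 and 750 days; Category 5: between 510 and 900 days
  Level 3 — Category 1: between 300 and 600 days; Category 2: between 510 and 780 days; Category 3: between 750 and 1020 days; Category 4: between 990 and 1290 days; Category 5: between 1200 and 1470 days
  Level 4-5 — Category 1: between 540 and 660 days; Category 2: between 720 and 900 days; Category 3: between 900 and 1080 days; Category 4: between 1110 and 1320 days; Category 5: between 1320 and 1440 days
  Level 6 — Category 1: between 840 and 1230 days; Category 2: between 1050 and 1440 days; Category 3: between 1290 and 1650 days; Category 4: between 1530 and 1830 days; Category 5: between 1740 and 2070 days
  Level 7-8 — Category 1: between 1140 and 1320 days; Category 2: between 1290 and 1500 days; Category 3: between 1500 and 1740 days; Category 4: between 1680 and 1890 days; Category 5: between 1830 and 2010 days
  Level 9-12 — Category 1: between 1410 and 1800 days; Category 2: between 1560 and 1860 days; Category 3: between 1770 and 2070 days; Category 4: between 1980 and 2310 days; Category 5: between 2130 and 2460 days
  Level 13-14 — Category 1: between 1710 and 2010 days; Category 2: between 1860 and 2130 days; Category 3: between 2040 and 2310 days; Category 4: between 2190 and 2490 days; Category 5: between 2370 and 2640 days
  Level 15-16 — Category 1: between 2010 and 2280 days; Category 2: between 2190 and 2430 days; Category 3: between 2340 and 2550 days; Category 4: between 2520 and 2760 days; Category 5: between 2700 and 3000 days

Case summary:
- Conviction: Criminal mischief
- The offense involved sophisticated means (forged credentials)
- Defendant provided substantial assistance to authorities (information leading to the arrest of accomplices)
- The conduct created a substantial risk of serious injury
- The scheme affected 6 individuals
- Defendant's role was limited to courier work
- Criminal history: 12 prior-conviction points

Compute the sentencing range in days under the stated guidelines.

Base offense level for criminal mischief: 9.
R1 applies (level before this adjustment is 9 < 14, so +1): 9 + 1 = 10.
R2 applies: 10 − 3 = 7.
R3 does not apply.
R4 applies: 7 + 3 = 10.
R5 does not apply.
R6 applies: 10 − 2 = 8.
R7 applies (level before this adjustment is 8 ≥ 8, so +5): 8 + 5 = 13.
Final offense level: 13.
Criminal history: 12 prior points → Category 4 (11-14).
Level 13 falls in the 13-14 band.
Grid: Level 13-14 × Category 4 = 2190-2490 days.

2190-2490 days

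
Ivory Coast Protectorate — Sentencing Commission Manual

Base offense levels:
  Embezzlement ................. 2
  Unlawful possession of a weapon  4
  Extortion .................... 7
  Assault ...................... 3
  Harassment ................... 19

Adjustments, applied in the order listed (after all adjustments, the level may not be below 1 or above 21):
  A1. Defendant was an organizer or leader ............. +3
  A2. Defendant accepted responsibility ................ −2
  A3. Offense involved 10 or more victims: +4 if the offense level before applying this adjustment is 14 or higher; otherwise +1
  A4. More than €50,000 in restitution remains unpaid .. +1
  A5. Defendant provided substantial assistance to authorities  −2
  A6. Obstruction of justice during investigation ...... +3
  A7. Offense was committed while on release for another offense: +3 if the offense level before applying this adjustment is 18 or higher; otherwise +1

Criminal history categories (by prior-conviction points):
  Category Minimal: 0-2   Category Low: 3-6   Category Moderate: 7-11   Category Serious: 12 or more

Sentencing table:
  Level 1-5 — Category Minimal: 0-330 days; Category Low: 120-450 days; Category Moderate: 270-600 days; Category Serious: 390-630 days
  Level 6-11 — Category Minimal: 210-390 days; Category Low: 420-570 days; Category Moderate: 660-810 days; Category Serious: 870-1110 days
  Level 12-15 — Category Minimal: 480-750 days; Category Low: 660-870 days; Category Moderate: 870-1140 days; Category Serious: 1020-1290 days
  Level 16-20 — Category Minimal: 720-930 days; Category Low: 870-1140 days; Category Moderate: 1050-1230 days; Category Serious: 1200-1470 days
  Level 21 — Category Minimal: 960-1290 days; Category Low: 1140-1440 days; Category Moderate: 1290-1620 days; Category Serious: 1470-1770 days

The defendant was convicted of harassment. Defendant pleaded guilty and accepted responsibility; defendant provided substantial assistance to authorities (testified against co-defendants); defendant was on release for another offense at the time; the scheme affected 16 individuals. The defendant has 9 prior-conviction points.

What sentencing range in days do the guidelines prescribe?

Base offense level for harassment: 19.
A1 does not apply.
A2 applies: 19 − 2 = 17.
A3 applies (level before this adjustment is 17 ≥ 14, so +4): 17 + 4 = 21.
A4 does not apply.
A5 applies: 21 − 2 = 19.
A6 does not apply.
A7 applies (level before this adjustment is 19 ≥ 18, so +3): 19 + 3 = 22.
Level 22 exceeds the maximum of 21; capped at 21.
Final offense level: 21.
Criminal history: 9 prior points → Category Moderate (7-11).
Level 21 falls in the 21 band.
Grid: Level 21 × Category Moderate = 1290-1620 days.

1290-1620 days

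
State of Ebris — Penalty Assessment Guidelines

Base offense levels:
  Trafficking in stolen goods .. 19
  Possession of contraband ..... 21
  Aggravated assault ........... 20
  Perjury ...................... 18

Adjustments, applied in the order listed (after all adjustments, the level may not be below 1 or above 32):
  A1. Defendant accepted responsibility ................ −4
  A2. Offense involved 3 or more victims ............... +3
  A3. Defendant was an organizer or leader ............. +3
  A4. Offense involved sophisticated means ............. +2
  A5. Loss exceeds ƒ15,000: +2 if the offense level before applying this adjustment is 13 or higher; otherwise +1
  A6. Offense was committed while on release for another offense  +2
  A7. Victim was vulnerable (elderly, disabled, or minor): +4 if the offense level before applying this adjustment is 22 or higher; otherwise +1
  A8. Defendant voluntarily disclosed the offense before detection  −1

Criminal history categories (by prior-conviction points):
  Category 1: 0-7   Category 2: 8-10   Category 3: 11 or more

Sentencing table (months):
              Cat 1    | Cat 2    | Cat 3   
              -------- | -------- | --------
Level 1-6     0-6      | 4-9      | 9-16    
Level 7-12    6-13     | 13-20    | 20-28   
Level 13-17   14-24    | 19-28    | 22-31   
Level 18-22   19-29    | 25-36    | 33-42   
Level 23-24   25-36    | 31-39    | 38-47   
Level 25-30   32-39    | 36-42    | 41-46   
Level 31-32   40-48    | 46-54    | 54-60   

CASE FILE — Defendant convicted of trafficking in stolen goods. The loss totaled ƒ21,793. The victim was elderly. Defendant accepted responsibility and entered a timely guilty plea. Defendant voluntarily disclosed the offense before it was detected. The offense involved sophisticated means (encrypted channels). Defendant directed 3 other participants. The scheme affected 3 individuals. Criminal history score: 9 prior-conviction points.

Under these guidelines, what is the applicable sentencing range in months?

36-42 months

Base offense level for trafficking in stolen goods: 19.
A1 applies: 19 − 4 = 15.
A2 applies: 15 + 3 = 18.
A3 applies: 18 + 3 = 21.
A4 applies: 21 + 2 = 23.
A5 applies (level before this adjustment is 23 ≥ 13, so +2): 23 + 2 = 25.
A7 applies (level before this adjustment is 25 ≥ 22, so +4): 25 + 4 = 29.
A8 applies: 29 − 1 = 28.
Final offense level: 28.
Criminal history: 9 prior points → Category 2 (8-10).
Level 28 falls in the 25-30 band.
Grid: Level 25-30 × Category 2 = 36-42 months.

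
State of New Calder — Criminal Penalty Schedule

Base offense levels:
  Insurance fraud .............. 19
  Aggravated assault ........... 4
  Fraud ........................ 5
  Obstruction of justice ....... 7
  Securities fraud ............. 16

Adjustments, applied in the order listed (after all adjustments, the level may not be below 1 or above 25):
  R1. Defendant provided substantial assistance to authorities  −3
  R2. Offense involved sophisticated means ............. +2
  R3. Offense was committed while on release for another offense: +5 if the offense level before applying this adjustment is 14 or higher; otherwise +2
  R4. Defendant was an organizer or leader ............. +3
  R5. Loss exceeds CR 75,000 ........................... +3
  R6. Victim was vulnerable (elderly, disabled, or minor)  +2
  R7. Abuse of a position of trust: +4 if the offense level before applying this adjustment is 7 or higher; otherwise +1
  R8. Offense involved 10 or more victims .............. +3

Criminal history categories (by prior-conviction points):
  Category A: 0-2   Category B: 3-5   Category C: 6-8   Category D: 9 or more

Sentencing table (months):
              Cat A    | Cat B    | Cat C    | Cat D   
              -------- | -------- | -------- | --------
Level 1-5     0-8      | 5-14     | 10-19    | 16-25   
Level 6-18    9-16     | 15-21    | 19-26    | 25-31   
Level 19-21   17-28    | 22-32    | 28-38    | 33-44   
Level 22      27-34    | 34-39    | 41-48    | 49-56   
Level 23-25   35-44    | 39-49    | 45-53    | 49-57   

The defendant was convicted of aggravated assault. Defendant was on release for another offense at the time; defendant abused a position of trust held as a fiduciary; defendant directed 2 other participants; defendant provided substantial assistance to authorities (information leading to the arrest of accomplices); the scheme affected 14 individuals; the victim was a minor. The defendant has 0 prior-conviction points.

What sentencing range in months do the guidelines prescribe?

Base offense level for aggravated assault: 4.
R1 applies: 4 − 3 = 1.
R3 applies (level before this adjustment is 1 < 14, so +2): 1 + 2 = 3.
R4 applies: 3 + 3 = 6.
R6 applies: 6 + 2 = 8.
R7 applies (level before this adjustment is 8 ≥ 7, so +4): 8 + 4 = 12.
R8 applies: 12 + 3 = 15.
Final offense level: 15.
Criminal history: 0 prior points → Category A (0-2).
Level 15 falls in the 6-18 band.
Grid: Level 6-18 × Category A = 9-16 months.

9-16 months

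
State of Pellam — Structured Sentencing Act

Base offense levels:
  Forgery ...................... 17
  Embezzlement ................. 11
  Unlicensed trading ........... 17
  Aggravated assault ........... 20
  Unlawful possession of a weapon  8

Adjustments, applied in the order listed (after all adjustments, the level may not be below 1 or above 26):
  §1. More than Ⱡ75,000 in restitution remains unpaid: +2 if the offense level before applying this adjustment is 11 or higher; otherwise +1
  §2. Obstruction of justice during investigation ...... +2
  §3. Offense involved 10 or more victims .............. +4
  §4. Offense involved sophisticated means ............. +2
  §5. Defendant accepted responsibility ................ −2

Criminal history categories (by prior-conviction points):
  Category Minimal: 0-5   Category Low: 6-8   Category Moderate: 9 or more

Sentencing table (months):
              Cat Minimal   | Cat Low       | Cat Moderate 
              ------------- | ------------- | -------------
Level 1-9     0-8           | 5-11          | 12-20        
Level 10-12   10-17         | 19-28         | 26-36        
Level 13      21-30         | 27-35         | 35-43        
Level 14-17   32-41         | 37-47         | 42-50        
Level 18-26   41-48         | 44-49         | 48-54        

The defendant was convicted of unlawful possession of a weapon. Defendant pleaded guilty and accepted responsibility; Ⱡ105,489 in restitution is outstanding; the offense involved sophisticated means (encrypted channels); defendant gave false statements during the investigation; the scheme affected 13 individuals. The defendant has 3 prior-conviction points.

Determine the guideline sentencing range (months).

Base offense level for unlawful possession of a weapon: 8.
§1 applies (level before this adjustment is 8 < 11, so +1): 8 + 1 = 9.
§2 applies: 9 + 2 = 11.
§3 applies: 11 + 4 = 15.
§4 applies: 15 + 2 = 17.
§5 applies: 17 − 2 = 15.
Final offense level: 15.
Criminal history: 3 prior points → Category Minimal (0-5).
Level 15 falls in the 14-17 band.
Grid: Level 14-17 × Category Minimal = 32-41 months.

32-41 months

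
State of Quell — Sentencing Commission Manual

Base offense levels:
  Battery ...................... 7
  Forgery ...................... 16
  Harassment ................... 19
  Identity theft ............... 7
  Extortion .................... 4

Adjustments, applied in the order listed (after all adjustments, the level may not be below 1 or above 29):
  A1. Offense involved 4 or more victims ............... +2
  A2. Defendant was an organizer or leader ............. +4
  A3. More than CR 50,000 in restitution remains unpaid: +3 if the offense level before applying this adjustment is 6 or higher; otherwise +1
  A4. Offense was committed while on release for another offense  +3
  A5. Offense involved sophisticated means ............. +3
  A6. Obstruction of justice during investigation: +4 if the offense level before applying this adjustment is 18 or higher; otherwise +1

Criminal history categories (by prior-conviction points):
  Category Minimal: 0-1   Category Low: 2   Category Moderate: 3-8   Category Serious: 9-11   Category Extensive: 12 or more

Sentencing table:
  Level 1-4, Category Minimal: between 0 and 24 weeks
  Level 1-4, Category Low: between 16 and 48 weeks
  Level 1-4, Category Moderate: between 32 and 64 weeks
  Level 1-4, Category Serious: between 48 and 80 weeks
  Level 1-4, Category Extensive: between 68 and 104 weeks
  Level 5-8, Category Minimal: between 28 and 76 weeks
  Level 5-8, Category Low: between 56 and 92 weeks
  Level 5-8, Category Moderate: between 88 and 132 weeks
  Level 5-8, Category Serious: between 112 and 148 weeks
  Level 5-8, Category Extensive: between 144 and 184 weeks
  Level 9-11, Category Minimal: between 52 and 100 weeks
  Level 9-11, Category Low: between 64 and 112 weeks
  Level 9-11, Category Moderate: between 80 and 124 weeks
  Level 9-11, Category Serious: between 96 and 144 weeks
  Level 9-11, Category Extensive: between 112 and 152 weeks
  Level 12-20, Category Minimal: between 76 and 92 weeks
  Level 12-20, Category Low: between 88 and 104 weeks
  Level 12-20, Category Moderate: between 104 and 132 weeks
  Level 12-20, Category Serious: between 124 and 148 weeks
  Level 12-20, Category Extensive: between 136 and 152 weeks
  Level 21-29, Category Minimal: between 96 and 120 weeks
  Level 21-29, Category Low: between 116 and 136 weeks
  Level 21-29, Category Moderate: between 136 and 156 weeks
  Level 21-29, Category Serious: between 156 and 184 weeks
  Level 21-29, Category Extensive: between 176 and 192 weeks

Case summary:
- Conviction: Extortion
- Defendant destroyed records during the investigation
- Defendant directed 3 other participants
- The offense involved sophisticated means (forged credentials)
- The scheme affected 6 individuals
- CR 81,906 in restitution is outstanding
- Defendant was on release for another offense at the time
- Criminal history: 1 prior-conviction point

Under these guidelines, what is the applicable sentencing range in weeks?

96-120 weeks

Base offense level for extortion: 4.
A1 applies: 4 + 2 = 6.
A2 applies: 6 + 4 = 10.
A3 applies (level before this adjustment is 10 ≥ 6, so +3): 10 + 3 = 13.
A4 applies: 13 + 3 = 16.
A5 applies: 16 + 3 = 19.
A6 applies (level before this adjustment is 19 ≥ 18, so +4): 19 + 4 = 23.
Final offense level: 23.
Criminal history: 1 prior point → Category Minimal (0-1).
Level 23 falls in the 21-29 band.
Grid: Level 21-29 × Category Minimal = 96-120 weeks.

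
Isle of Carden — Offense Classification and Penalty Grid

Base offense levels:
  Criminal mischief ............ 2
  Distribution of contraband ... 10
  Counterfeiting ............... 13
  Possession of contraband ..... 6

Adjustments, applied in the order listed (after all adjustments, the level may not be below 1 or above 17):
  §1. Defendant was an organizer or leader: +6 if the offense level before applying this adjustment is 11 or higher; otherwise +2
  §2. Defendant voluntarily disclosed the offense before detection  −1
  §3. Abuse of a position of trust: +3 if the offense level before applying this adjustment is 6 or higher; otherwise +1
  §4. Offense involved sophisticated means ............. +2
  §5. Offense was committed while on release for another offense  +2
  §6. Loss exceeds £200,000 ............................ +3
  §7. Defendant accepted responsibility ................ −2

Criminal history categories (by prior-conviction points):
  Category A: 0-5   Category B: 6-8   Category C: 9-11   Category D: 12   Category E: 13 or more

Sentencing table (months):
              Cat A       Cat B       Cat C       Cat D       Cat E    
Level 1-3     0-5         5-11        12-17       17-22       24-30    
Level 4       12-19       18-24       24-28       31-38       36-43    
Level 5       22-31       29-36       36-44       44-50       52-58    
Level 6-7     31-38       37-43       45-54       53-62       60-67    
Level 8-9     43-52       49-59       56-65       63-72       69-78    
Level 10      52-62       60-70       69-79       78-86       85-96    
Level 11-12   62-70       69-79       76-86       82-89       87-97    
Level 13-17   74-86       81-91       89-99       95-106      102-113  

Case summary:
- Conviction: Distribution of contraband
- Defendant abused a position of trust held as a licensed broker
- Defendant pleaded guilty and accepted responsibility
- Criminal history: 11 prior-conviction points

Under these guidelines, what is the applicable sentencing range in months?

Base offense level for distribution of contraband: 10.
§1 does not apply.
§3 applies (level before this adjustment is 10 ≥ 6, so +3): 10 + 3 = 13.
§6 does not apply.
§7 applies: 13 − 2 = 11.
Final offense level: 11.
Criminal history: 11 prior points → Category C (9-11).
Level 11 falls in the 11-12 band.
Grid: Level 11-12 × Category C = 76-86 months.

76-86 months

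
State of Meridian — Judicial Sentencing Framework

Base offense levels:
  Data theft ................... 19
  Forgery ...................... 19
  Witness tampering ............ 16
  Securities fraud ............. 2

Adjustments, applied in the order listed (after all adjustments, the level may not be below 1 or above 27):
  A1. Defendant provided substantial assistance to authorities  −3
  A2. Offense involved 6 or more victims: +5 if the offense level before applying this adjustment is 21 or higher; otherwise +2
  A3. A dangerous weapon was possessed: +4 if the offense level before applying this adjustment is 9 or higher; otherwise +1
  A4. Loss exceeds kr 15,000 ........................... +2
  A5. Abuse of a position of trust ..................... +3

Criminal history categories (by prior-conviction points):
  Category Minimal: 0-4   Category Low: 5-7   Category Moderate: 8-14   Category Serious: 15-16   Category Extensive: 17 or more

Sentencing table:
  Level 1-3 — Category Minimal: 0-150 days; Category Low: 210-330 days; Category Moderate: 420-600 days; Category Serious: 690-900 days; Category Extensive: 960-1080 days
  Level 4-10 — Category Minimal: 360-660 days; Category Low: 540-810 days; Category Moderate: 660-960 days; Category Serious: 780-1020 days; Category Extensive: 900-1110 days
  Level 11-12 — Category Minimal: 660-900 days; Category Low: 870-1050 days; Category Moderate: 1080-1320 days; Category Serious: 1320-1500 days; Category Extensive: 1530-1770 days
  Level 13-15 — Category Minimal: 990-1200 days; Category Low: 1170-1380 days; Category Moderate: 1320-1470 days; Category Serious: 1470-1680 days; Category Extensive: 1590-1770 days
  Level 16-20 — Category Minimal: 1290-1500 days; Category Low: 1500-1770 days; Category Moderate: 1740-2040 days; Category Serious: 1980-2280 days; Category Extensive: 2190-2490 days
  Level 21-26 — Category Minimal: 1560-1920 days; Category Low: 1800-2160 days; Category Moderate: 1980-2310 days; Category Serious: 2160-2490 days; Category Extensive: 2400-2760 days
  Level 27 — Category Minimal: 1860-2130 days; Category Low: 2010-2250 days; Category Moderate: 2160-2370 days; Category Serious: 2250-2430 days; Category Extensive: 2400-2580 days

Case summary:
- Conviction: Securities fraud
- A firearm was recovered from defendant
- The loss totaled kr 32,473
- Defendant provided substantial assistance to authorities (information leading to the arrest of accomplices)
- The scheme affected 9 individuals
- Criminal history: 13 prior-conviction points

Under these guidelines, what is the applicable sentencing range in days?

Base offense level for securities fraud: 2.
A1 applies: 2 − 3 = -1.
A2 applies (level before this adjustment is -1 < 21, so +2): -1 + 2 = 1.
A3 applies (level before this adjustment is 1 < 9, so +1): 1 + 1 = 2.
A4 applies: 2 + 2 = 4.
A5 does not apply.
Final offense level: 4.
Criminal history: 13 prior points → Category Moderate (8-14).
Level 4 falls in the 4-10 band.
Grid: Level 4-10 × Category Moderate = 660-960 days.

660-960 days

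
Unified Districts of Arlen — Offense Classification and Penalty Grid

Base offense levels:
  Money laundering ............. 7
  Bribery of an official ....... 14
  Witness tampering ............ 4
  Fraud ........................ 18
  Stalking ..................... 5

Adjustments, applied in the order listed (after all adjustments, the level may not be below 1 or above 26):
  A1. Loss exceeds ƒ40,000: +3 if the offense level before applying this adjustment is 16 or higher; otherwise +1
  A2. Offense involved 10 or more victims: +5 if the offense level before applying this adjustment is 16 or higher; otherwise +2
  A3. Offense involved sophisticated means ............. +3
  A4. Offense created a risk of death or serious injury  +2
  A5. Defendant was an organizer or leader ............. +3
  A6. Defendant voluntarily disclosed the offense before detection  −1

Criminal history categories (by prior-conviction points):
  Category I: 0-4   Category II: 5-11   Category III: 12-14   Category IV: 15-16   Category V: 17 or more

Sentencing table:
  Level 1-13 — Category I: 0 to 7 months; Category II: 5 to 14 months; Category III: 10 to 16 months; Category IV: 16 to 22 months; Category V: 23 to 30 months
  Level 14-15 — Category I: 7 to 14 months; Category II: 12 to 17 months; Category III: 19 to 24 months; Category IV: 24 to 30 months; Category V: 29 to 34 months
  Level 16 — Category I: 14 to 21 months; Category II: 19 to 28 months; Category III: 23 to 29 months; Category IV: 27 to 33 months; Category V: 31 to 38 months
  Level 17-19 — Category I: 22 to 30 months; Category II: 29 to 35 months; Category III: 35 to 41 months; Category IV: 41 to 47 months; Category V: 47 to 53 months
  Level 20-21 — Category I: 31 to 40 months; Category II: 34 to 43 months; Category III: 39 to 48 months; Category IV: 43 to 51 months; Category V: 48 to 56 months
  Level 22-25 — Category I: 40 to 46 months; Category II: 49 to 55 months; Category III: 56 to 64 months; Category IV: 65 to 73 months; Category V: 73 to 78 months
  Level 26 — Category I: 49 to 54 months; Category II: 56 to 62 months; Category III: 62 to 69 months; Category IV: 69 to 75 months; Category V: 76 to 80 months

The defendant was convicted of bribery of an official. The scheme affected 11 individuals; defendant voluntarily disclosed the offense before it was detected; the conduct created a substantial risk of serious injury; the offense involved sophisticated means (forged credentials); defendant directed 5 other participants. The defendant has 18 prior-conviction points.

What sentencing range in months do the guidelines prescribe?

Base offense level for bribery of an official: 14.
A2 applies (level before this adjustment is 14 < 16, so +2): 14 + 2 = 16.
A3 applies: 16 + 3 = 19.
A4 applies: 19 + 2 = 21.
A5 applies: 21 + 3 = 24.
A6 applies: 24 − 1 = 23.
Final offense level: 23.
Criminal history: 18 prior points → Category V (17+).
Level 23 falls in the 22-25 band.
Grid: Level 22-25 × Category V = 73-78 months.

73-78 months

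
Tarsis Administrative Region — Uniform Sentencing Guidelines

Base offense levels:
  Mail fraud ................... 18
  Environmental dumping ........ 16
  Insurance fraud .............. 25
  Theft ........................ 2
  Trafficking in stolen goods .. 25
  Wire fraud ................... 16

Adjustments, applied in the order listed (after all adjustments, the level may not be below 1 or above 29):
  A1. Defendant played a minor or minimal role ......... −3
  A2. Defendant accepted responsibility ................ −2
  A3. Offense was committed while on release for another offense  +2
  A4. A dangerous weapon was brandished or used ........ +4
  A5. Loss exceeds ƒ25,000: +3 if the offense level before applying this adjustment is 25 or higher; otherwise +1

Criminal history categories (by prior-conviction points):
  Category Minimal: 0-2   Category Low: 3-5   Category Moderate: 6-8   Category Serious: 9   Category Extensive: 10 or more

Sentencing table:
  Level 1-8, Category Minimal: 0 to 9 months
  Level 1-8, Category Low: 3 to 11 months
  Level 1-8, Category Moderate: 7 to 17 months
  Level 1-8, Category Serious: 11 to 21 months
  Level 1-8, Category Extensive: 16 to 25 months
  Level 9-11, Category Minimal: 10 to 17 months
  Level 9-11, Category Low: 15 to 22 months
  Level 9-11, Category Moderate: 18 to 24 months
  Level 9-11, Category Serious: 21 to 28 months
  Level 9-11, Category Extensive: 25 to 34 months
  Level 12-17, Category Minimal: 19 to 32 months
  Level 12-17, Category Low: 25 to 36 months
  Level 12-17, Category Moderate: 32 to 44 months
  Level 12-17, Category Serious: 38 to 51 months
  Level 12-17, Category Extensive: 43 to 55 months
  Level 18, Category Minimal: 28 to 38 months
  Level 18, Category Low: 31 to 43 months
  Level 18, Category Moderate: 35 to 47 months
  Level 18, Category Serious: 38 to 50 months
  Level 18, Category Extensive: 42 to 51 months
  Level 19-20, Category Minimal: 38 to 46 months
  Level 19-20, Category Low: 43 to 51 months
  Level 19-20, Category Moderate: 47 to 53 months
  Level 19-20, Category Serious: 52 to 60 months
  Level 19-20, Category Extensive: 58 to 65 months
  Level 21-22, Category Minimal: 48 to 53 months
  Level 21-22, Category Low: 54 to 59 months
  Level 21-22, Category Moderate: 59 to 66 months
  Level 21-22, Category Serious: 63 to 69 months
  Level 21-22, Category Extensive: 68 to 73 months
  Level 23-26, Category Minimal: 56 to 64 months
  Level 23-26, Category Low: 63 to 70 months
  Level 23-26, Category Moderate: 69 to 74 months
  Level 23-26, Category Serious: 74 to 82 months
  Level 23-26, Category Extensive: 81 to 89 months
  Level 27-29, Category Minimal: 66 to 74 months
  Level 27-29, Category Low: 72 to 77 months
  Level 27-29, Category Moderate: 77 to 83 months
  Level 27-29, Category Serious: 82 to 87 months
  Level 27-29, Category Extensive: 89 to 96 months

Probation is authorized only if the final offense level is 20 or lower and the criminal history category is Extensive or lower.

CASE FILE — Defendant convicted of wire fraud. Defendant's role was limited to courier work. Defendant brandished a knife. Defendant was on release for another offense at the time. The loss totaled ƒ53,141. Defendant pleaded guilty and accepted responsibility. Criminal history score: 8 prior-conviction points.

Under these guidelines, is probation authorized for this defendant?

Yes

Base offense level for wire fraud: 16.
A1 applies: 16 − 3 = 13.
A2 applies: 13 − 2 = 11.
A3 applies: 11 + 2 = 13.
A4 applies: 13 + 4 = 17.
A5 applies (level before this adjustment is 17 < 25, so +1): 17 + 1 = 18.
Final offense level: 18.
Criminal history: 8 prior points → Category Moderate (6-8).
Level 18 falls in the 18 band.
Grid: Level 18 × Category Moderate = 35-47 months.
Probation check: level 18 ≤ 20 and category Moderate ≤ Extensive → eligible.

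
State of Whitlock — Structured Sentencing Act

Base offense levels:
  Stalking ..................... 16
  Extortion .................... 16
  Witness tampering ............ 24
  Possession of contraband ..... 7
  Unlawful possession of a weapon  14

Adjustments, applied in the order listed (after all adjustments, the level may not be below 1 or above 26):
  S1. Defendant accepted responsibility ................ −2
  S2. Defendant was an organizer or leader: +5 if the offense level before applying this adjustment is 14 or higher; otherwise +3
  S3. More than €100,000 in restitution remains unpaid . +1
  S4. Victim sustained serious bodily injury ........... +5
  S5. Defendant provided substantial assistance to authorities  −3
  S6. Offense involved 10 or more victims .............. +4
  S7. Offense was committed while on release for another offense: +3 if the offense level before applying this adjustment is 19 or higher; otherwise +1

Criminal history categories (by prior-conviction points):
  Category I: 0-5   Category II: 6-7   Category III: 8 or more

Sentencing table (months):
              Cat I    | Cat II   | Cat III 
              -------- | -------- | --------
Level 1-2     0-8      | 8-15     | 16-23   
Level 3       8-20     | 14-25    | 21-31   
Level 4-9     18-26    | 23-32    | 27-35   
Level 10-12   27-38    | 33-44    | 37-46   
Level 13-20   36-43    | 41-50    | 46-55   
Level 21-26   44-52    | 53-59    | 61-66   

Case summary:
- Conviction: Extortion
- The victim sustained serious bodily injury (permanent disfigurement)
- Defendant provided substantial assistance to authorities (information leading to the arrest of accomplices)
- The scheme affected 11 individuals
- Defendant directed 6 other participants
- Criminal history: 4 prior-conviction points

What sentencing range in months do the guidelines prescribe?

44-52 months

Base offense level for extortion: 16.
S2 applies (level before this adjustment is 16 ≥ 14, so +5): 16 + 5 = 21.
S3 does not apply.
S4 applies: 21 + 5 = 26.
S5 applies: 26 − 3 = 23.
S6 applies: 23 + 4 = 27.
S7 does not apply.
Level 27 exceeds the maximum of 26; capped at 26.
Final offense level: 26.
Criminal history: 4 prior points → Category I (0-5).
Level 26 falls in the 21-26 band.
Grid: Level 21-26 × Category I = 44-52 months.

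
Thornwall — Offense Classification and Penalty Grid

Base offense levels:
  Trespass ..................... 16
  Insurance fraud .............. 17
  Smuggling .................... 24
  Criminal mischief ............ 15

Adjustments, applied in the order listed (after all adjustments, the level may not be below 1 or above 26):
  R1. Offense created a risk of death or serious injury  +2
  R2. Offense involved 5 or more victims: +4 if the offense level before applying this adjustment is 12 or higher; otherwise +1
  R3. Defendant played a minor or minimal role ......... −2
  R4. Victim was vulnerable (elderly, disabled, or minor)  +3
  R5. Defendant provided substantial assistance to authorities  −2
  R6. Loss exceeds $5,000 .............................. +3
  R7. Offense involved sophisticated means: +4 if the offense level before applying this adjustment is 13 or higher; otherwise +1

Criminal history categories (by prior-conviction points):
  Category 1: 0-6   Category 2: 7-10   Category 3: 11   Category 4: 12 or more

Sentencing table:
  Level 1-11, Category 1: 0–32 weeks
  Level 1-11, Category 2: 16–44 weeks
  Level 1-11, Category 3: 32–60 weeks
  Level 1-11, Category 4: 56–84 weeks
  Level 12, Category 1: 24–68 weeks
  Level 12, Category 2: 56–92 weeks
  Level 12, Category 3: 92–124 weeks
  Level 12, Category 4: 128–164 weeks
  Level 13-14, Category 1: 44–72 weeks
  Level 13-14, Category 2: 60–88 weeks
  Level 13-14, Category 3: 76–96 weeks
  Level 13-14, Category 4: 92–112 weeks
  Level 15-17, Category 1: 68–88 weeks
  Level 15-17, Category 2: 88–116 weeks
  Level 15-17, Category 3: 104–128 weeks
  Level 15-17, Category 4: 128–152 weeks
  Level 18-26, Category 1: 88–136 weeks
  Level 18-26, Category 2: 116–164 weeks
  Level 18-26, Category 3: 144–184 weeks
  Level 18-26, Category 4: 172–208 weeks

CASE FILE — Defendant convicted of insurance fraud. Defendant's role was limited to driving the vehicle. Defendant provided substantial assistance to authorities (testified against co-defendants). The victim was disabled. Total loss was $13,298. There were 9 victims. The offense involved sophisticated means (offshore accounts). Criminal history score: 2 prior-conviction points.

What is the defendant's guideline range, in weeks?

Base offense level for insurance fraud: 17.
R2 applies (level before this adjustment is 17 ≥ 12, so +4): 17 + 4 = 21.
R3 applies: 21 − 2 = 19.
R4 applies: 19 + 3 = 22.
R5 applies: 22 − 2 = 20.
R6 applies: 20 + 3 = 23.
R7 applies (level before this adjustment is 23 ≥ 13, so +4): 23 + 4 = 27.
Level 27 exceeds the maximum of 26; capped at 26.
Final offense level: 26.
Criminal history: 2 prior points → Category 1 (0-6).
Level 26 falls in the 18-26 band.
Grid: Level 18-26 × Category 1 = 88-136 weeks.

88-136 weeks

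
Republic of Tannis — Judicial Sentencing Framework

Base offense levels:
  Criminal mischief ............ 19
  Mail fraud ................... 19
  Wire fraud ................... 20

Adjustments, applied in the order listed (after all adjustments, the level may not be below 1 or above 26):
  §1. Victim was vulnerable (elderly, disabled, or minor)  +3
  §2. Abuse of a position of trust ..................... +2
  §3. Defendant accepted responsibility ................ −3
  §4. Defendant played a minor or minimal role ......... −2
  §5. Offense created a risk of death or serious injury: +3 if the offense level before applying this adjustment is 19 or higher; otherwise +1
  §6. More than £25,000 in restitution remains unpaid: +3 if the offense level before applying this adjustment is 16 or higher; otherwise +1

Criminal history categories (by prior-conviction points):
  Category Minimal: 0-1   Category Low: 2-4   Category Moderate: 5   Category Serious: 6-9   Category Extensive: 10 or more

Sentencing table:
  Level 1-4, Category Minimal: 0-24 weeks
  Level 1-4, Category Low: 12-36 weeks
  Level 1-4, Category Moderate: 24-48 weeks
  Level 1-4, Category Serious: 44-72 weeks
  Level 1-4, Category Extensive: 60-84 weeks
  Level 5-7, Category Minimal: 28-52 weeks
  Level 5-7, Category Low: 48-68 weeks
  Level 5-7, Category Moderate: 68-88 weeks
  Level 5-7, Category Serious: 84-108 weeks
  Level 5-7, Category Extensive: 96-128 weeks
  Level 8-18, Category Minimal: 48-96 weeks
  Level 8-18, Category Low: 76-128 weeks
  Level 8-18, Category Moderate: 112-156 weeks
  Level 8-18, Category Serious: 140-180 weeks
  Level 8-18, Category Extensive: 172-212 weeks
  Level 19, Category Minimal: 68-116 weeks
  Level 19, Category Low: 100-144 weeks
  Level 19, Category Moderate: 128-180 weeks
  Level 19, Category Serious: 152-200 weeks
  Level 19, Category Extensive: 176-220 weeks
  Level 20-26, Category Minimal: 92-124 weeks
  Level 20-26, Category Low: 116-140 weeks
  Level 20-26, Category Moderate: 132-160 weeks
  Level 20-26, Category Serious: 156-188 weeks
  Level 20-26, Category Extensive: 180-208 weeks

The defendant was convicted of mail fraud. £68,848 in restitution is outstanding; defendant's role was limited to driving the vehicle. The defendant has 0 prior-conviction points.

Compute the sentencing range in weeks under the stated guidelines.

92-124 weeks

Base offense level for mail fraud: 19.
§2 does not apply.
§3 does not apply.
§4 applies: 19 − 2 = 17.
§5 does not apply.
§6 applies (level before this adjustment is 17 ≥ 16, so +3): 17 + 3 = 20.
Final offense level: 20.
Criminal history: 0 prior points → Category Minimal (0-1).
Level 20 falls in the 20-26 band.
Grid: Level 20-26 × Category Minimal = 92-124 weeks.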